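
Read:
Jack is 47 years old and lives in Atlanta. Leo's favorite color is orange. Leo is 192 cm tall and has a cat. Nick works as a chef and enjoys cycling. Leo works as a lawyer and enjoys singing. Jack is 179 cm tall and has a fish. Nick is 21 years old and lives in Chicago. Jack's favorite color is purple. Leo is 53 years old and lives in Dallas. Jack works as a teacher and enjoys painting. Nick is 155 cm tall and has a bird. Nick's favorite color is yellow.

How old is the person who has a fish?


Person with fish is Jack, age 47

47


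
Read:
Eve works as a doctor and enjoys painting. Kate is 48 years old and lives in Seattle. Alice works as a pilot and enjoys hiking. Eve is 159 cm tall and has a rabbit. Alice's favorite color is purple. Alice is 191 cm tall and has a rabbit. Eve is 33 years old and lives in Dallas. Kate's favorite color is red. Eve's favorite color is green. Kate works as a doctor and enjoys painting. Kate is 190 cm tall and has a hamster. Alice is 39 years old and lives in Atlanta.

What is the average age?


Sum=120, n=3, avg=40

40


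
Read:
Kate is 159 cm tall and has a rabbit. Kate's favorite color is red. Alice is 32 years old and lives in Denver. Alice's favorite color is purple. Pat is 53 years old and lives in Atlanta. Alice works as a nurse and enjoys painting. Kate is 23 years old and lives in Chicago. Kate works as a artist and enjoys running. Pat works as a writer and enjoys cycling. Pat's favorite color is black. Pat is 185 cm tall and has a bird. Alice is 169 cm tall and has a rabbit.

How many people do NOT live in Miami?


Not in Miami: 3

3


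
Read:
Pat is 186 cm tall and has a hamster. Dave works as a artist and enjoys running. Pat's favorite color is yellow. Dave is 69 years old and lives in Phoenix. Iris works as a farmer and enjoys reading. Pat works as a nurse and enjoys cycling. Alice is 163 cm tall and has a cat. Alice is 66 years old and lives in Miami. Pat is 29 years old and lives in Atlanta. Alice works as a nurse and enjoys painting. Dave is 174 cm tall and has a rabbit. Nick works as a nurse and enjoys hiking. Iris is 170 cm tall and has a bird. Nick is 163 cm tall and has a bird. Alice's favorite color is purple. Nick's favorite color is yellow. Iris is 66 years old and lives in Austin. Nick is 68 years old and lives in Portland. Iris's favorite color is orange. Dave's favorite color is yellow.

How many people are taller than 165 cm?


Taller than 165: 3

3


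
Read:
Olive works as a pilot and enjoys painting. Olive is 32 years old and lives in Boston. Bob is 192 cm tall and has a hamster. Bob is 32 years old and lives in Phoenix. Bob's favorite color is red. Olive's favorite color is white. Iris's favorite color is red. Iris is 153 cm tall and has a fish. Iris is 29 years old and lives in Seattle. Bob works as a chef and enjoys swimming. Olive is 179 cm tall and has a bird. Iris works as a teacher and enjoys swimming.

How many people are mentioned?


People: Bob, Iris, Olive. Count = 3

3


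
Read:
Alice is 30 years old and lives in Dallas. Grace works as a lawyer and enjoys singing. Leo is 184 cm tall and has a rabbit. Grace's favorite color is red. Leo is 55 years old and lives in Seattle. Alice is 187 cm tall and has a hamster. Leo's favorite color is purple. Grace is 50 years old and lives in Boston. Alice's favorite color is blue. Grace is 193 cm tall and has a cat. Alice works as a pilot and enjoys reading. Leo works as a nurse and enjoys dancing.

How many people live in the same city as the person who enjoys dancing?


Person with hobby dancing is Leo, city Seattle. Count = 1

1


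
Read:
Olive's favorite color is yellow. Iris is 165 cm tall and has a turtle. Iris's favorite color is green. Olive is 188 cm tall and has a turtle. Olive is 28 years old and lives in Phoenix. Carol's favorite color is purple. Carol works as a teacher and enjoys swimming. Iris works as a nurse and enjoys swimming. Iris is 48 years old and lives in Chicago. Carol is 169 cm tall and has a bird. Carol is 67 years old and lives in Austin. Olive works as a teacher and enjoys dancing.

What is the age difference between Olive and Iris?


|28 - 48| = 20

20


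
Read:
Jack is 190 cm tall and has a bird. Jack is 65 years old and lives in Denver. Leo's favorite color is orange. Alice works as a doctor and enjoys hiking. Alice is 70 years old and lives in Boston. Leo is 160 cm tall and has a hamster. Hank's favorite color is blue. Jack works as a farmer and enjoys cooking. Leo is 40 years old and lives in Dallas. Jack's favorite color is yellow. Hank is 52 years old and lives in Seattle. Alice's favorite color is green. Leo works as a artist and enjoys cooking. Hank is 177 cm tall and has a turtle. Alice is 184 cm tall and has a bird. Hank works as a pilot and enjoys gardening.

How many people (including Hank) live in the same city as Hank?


Hank lives in Seattle. Count = 1

1


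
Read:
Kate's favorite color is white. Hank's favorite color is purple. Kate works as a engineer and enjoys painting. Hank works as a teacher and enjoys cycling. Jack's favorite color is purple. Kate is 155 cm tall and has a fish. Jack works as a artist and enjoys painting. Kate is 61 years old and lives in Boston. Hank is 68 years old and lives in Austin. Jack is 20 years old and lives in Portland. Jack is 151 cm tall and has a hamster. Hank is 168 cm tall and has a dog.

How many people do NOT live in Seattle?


Not in Seattle: 3

3


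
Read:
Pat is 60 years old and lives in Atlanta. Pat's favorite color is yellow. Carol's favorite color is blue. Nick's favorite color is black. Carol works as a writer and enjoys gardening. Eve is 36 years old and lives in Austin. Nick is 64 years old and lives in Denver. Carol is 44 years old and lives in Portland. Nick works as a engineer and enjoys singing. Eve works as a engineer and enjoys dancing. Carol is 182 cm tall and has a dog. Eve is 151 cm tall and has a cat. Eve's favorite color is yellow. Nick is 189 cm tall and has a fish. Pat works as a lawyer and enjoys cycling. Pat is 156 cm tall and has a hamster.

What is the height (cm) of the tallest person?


Tallest: Nick at 189 cm

189


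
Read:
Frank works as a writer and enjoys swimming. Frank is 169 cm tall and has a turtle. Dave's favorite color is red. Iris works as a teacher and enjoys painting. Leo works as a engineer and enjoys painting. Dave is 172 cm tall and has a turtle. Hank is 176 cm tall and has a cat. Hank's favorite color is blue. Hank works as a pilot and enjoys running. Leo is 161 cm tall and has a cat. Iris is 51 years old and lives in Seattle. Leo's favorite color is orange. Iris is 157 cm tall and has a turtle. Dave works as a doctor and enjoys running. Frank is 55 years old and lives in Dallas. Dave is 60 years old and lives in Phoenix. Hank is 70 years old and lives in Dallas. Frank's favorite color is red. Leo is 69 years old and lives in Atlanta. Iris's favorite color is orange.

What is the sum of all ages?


69+70+51+60+55 = 305

305


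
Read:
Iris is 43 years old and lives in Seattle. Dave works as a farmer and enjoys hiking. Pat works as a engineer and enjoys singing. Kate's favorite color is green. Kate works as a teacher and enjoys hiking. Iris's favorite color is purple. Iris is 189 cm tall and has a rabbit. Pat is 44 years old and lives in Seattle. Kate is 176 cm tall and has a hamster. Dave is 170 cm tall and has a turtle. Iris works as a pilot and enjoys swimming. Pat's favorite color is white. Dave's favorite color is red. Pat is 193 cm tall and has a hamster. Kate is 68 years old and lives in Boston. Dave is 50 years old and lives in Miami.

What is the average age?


Sum=205, n=4, avg=51.25

51.25


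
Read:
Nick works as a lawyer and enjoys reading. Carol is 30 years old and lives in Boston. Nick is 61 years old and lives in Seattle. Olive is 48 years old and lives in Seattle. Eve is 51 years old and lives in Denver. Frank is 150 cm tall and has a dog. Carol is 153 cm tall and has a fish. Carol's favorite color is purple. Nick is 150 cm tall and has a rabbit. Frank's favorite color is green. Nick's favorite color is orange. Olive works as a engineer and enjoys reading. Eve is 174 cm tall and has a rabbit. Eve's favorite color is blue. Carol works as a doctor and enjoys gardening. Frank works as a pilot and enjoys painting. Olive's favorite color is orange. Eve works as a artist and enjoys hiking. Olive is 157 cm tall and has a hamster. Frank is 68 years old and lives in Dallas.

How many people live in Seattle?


Count in Seattle: 2

2


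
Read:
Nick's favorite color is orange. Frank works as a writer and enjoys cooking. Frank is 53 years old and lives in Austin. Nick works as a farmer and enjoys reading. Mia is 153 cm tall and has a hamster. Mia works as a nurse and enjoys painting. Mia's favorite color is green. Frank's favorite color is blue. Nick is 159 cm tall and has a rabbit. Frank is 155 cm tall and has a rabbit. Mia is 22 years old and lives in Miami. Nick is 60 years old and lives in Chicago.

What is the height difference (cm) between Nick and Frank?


|159 - 155| = 4

4


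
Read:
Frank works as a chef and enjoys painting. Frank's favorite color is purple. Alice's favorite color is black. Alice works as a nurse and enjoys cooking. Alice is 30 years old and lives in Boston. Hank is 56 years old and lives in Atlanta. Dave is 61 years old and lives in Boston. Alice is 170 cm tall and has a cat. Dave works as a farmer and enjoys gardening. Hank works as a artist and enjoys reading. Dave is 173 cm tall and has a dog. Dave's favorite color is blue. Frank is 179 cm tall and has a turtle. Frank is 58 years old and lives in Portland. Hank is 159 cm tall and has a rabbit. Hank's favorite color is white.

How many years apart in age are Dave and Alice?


61 vs 30, diff = 31

31


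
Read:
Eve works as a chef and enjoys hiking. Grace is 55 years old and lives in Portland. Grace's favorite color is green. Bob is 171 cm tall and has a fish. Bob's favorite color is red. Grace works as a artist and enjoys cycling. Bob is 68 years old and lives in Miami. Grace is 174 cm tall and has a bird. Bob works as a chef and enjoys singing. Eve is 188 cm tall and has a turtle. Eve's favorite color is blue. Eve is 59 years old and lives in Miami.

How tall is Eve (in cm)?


Eve is 188 cm tall

188


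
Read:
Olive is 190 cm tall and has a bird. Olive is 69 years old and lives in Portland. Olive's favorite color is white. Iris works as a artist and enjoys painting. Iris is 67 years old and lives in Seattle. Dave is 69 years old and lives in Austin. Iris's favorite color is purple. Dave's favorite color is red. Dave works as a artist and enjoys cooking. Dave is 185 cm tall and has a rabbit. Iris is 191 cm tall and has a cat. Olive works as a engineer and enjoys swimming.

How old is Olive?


Olive is 69 years old

69


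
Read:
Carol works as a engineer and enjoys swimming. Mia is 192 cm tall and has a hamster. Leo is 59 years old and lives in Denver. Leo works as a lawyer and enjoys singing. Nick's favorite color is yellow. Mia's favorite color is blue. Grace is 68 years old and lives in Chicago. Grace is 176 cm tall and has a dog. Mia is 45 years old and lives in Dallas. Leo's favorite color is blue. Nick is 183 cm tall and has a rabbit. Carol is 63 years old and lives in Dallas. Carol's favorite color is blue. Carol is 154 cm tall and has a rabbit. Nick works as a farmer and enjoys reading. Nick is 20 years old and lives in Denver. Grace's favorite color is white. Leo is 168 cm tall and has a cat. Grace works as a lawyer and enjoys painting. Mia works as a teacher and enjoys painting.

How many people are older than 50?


Filter: 3

3


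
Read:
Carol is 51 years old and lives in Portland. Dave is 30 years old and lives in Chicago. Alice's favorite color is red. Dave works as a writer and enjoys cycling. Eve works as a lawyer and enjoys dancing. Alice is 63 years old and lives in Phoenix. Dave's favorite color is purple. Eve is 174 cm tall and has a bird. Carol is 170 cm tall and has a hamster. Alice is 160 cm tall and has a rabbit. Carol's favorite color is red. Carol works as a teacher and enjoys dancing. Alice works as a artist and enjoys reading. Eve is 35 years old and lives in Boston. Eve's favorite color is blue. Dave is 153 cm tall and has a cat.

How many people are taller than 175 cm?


Taller than 175: 0

0


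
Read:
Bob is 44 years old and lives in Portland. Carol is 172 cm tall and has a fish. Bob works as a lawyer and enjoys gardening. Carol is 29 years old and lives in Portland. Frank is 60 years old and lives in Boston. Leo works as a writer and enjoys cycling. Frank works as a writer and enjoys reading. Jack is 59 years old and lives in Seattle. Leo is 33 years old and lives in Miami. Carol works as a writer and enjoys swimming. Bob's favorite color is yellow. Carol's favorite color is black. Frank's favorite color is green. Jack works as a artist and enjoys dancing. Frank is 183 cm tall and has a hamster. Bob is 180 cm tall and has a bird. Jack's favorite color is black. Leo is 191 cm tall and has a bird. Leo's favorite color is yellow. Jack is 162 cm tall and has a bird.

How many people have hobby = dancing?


Count: 1

1


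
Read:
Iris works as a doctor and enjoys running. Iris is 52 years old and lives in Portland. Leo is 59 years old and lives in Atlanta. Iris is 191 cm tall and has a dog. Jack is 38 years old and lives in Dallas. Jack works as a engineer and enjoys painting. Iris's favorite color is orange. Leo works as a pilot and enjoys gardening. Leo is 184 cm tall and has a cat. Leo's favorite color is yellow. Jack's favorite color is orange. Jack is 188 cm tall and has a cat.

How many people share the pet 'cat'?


Count: 2

2


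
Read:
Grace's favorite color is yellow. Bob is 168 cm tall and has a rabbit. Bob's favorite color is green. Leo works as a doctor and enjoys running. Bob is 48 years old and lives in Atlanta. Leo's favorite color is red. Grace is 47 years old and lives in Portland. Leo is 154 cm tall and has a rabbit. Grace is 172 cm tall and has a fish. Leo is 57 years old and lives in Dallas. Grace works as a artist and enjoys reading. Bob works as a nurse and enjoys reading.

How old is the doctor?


The doctor is Leo, age 57

57


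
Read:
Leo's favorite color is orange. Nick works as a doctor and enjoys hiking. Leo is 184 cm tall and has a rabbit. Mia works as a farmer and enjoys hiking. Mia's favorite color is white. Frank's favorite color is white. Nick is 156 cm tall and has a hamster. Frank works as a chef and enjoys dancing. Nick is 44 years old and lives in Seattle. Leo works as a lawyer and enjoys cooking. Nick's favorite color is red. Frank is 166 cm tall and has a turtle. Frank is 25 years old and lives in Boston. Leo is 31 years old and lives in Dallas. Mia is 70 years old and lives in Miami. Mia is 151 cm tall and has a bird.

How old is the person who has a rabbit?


Person with rabbit is Leo, age 31

31


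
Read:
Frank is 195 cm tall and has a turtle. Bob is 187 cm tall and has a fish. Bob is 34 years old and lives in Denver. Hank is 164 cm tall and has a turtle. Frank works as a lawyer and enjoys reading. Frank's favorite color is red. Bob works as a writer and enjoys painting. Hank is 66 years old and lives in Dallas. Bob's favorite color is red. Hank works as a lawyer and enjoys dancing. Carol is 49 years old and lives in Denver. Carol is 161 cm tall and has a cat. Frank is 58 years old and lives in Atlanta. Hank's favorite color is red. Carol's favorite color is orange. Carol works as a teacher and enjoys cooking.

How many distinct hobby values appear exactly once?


Unique hobby values: 4

4


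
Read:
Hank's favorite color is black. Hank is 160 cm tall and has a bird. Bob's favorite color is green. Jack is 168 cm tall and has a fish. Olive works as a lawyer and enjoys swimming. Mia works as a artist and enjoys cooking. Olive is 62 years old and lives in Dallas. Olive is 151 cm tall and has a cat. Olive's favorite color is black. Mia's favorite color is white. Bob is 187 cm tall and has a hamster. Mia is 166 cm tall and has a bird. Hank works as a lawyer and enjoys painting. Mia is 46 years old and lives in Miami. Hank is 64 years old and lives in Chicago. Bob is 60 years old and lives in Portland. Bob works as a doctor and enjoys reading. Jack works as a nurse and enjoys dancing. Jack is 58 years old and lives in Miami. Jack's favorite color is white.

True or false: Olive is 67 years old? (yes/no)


Olive is actually 62. no

no


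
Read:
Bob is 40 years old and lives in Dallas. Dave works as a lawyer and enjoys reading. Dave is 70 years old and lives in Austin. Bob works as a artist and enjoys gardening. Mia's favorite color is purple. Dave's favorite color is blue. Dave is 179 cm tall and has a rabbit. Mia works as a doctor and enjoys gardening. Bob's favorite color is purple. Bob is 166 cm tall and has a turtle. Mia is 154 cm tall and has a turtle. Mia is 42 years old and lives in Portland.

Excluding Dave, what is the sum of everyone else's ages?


Sum (excluding Dave): 82

82


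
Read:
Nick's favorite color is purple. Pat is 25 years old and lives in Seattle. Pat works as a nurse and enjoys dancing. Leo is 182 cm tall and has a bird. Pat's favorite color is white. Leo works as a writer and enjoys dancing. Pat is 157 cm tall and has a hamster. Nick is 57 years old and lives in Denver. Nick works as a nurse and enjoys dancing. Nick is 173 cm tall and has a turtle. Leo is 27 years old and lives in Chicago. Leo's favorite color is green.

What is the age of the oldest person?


Oldest: Nick at 57

57


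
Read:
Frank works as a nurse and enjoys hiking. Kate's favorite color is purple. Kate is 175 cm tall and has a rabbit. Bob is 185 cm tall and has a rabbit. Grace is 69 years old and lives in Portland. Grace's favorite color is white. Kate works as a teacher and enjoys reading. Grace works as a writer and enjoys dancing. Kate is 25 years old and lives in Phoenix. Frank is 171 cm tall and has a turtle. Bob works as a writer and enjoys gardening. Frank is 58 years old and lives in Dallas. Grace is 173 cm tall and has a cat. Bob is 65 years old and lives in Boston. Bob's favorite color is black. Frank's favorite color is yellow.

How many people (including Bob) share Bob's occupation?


Bob is a writer. Count = 2

2


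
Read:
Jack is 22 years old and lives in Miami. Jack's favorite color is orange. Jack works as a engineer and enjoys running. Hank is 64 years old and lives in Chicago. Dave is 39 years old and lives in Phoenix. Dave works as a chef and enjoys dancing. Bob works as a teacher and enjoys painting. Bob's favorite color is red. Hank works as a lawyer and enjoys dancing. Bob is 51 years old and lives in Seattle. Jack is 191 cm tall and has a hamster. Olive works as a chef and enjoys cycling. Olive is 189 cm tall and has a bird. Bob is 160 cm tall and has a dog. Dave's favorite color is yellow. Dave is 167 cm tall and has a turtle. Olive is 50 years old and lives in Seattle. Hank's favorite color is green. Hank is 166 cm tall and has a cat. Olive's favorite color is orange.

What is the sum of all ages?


64+51+50+22+39 = 226

226


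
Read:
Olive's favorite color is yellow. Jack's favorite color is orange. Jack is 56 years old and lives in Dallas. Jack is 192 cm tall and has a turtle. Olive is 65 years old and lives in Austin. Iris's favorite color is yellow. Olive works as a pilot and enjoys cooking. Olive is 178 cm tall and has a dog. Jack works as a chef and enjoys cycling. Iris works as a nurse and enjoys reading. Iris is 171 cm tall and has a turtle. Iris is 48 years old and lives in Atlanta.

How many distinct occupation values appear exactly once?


Unique occupation values: 3

3


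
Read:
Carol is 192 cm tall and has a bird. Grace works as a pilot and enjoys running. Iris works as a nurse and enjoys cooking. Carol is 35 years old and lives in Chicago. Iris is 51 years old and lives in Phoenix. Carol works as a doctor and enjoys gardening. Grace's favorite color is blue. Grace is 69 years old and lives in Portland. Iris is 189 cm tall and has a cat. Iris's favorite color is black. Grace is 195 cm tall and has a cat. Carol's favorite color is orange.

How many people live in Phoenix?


Count in Phoenix: 1

1


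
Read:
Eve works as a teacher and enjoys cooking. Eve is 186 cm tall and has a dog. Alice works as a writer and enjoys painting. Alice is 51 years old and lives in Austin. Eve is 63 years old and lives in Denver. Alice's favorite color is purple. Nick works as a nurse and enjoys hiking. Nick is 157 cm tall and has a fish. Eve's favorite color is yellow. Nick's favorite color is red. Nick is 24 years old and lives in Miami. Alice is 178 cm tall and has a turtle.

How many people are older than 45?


Filter: 2

2


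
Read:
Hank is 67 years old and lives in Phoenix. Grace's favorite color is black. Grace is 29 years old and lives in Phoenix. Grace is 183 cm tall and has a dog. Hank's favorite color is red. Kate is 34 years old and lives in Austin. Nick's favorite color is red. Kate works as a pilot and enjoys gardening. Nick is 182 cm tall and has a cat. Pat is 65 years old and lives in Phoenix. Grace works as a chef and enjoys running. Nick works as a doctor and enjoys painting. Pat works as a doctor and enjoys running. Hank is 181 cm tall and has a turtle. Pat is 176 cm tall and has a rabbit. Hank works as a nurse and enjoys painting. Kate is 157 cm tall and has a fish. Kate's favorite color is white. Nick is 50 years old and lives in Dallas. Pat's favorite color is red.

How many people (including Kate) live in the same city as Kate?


Kate lives in Austin. Count = 1

1


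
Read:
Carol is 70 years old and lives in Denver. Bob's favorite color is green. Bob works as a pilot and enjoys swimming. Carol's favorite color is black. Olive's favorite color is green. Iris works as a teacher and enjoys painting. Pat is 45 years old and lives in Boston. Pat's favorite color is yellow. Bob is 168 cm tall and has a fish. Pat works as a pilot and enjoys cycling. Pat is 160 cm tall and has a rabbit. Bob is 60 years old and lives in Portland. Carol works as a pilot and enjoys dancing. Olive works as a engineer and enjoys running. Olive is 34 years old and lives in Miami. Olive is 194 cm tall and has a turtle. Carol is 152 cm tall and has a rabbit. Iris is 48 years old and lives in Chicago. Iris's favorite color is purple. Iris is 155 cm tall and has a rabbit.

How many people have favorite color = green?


Count: 2

2


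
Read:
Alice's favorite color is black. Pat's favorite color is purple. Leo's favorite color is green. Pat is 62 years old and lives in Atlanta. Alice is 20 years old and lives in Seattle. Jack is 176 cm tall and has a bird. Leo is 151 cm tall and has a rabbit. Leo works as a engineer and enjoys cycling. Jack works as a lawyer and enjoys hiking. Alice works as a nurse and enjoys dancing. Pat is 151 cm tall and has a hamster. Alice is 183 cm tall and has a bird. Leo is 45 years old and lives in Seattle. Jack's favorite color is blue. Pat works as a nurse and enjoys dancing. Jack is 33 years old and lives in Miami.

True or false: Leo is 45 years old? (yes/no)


Leo is actually 45. yes

yes


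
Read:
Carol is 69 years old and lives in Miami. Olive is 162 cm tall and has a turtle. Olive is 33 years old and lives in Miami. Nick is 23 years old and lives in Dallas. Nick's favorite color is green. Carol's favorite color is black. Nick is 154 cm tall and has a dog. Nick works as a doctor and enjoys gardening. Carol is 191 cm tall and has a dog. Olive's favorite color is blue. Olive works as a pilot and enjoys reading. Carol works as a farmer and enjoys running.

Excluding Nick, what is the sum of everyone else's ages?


Sum (excluding Nick): 102

102


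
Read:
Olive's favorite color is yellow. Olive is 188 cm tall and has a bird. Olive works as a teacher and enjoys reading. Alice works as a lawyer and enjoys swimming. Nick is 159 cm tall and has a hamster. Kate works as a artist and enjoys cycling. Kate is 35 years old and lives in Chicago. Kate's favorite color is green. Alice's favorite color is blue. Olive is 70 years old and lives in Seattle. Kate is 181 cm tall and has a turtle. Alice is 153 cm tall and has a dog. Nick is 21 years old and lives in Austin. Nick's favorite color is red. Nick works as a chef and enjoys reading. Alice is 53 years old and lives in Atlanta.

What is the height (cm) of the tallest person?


Tallest: Olive at 188 cm

188


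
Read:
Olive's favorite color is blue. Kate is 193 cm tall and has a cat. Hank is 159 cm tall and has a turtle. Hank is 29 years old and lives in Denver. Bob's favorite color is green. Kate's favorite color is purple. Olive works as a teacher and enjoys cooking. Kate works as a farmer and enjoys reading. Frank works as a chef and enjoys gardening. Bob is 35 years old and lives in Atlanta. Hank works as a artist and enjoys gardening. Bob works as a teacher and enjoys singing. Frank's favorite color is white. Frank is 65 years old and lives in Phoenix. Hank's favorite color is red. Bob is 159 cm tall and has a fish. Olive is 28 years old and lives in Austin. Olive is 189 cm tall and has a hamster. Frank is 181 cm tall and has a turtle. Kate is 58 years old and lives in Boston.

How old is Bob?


Bob is 35 years old

35


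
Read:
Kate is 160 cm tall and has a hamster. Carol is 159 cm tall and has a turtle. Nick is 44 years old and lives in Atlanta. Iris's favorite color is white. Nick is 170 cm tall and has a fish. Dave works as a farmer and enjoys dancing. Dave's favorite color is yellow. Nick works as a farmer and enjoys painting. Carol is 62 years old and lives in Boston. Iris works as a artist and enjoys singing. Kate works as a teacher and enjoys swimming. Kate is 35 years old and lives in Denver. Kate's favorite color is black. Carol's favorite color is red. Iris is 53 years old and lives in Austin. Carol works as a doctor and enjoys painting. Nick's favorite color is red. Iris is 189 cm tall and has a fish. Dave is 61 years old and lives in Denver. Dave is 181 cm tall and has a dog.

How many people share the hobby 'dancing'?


Count: 1

1


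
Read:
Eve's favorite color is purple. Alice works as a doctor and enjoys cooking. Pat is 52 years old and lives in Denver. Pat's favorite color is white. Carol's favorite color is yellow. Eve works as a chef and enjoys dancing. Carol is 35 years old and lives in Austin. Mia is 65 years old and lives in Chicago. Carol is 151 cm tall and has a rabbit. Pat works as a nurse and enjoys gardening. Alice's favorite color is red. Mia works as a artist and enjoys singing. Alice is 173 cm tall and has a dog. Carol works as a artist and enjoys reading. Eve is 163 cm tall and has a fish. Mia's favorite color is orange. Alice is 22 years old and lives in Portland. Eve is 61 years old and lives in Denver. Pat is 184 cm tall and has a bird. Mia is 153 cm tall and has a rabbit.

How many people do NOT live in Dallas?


Not in Dallas: 5

5


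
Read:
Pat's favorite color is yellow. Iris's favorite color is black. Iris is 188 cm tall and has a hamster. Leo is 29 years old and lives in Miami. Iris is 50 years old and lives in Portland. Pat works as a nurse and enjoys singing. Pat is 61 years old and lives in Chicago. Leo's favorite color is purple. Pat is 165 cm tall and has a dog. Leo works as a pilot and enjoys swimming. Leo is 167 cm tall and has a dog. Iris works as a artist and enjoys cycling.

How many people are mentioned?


People: Pat, Leo, Iris. Count = 3

3


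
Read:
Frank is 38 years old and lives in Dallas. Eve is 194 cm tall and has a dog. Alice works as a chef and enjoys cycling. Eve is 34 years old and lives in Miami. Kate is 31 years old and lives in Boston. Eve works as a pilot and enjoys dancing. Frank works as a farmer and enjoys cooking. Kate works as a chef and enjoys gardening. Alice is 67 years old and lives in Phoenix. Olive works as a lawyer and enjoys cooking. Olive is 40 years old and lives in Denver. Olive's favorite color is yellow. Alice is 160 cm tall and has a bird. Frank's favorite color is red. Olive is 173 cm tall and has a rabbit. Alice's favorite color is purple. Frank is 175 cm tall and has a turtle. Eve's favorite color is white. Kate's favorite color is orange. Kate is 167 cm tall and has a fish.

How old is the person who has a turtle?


Person with turtle is Frank, age 38

38


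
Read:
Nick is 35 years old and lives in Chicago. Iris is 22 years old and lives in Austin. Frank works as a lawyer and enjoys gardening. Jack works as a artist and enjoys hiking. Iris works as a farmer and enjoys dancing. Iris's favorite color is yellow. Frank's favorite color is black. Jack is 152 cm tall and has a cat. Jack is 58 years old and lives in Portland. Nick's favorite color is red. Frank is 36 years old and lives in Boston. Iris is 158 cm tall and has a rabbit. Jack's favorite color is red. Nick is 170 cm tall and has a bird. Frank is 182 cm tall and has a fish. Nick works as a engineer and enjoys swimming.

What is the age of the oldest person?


Oldest: Jack at 58

58


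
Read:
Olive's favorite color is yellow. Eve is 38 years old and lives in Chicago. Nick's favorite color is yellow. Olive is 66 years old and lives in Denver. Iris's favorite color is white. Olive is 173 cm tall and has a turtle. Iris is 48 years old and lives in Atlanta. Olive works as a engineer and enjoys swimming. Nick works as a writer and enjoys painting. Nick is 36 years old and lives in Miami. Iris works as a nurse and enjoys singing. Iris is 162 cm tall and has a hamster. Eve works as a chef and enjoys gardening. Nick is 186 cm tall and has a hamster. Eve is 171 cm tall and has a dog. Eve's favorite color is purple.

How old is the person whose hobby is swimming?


Person with hobby=swimming is Olive, age 66

66


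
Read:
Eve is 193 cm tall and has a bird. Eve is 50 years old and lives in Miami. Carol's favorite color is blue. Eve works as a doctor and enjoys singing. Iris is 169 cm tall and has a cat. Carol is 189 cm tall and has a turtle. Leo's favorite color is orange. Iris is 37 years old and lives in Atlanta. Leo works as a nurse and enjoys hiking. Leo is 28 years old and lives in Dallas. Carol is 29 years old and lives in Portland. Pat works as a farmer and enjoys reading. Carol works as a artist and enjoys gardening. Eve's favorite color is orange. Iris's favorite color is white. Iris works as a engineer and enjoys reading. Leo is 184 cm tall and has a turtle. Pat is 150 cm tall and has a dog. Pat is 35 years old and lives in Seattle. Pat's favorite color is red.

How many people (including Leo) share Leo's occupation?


Leo is a nurse. Count = 1

1


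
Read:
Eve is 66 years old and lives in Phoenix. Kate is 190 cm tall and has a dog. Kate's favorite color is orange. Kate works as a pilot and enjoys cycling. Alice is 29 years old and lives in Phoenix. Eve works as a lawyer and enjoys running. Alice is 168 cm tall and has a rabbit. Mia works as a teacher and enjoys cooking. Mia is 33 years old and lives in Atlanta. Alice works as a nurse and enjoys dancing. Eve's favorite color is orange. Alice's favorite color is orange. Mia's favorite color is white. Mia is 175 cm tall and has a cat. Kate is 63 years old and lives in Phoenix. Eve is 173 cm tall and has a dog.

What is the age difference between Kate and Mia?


|63 - 33| = 30

30


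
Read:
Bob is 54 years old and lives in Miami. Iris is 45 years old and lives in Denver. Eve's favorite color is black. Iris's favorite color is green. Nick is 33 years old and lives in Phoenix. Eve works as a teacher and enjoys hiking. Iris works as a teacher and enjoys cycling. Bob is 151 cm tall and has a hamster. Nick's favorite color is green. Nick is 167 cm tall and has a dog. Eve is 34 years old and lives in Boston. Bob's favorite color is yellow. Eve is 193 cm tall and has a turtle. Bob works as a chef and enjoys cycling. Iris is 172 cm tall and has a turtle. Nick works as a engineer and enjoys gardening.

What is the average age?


Sum=166, n=4, avg=41.5

41.5


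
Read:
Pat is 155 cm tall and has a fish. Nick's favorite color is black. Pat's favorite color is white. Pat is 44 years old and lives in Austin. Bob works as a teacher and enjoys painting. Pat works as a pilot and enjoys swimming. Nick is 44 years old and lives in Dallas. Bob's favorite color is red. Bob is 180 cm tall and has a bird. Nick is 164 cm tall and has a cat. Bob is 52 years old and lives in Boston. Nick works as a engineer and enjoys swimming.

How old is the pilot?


The pilot is Pat, age 44

44


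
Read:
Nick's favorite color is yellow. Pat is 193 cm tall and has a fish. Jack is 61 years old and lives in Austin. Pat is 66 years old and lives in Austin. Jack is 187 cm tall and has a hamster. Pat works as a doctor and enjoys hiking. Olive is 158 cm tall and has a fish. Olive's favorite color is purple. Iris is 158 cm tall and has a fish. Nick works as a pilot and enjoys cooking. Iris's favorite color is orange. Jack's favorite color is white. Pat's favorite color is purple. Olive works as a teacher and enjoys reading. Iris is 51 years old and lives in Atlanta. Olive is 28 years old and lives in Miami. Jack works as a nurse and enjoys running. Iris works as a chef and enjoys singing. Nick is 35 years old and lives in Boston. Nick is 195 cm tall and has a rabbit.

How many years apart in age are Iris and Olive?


51 vs 28, diff = 23

23


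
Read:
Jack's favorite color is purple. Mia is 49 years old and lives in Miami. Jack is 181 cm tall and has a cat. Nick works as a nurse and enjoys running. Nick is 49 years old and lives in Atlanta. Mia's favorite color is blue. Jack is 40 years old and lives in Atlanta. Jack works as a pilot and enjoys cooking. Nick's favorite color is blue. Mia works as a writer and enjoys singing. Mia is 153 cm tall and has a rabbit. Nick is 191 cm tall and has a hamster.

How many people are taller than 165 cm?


Taller than 165: 2

2


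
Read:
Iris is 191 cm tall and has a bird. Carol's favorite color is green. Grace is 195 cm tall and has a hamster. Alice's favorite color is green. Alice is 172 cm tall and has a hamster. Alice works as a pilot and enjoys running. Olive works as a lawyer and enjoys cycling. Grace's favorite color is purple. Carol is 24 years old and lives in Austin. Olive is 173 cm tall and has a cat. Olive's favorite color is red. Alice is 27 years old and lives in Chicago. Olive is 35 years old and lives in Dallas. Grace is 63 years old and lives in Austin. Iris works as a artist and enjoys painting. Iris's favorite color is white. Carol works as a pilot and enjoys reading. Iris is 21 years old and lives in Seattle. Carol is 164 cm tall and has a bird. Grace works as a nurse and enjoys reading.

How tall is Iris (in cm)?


Iris is 191 cm tall

191


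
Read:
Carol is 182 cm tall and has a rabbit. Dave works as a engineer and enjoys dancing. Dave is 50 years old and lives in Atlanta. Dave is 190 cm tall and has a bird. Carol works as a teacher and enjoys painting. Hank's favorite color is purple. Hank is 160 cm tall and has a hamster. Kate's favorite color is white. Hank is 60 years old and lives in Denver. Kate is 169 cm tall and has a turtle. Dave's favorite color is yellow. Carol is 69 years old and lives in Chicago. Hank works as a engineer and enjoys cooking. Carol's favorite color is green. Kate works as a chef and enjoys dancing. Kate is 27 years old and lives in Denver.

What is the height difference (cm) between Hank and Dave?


|160 - 190| = 30

30


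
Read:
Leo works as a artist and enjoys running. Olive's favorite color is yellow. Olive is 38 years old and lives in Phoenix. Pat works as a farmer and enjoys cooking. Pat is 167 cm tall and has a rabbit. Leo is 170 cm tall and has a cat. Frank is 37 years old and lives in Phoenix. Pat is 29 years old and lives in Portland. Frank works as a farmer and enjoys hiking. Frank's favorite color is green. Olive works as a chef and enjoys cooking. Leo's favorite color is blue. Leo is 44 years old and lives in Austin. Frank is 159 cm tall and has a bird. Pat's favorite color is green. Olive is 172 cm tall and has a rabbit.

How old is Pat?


Pat is 29 years old

29


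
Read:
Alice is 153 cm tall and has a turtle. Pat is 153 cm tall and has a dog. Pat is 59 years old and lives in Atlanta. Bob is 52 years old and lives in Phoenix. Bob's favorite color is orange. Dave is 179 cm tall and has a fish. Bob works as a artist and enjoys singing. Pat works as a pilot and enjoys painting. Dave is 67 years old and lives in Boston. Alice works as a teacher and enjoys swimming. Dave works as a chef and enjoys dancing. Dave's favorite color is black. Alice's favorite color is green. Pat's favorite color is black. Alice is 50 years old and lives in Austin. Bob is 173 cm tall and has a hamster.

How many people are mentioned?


People: Bob, Pat, Alice, Dave. Count = 4

4


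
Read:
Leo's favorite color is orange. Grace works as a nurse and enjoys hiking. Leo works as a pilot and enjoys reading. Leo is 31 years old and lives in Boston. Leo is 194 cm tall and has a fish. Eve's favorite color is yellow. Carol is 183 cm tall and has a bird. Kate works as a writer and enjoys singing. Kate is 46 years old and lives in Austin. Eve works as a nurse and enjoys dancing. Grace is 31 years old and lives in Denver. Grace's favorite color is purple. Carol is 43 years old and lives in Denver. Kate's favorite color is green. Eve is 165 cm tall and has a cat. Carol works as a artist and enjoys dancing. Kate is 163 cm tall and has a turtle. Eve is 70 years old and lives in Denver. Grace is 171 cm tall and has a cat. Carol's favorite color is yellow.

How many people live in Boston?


Count in Boston: 1

1


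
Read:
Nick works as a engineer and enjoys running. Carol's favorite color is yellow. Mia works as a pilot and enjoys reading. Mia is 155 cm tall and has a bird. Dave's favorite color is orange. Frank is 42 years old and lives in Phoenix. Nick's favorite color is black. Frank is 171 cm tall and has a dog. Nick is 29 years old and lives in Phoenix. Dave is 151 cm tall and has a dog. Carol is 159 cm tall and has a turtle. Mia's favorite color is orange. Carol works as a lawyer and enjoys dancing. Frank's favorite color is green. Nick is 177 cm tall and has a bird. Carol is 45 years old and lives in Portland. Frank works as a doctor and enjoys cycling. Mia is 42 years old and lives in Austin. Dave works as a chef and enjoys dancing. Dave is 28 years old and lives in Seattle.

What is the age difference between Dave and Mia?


|28 - 42| = 14

14


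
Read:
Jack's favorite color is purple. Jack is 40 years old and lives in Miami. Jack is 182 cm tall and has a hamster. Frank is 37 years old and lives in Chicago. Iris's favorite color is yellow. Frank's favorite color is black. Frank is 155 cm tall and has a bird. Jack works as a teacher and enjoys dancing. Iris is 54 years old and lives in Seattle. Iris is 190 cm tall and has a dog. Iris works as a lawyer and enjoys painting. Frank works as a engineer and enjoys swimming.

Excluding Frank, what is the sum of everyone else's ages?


Sum (excluding Frank): 94

94


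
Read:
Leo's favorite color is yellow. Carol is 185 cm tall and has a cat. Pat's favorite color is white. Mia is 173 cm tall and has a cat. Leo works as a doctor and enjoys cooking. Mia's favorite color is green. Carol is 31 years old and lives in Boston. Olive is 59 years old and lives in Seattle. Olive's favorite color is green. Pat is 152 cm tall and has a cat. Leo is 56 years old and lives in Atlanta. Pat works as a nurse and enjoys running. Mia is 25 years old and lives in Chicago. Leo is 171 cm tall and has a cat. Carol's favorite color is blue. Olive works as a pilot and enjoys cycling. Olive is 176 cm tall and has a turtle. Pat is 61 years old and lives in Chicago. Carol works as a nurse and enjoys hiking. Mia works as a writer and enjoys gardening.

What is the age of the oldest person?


Oldest: Pat at 61

61


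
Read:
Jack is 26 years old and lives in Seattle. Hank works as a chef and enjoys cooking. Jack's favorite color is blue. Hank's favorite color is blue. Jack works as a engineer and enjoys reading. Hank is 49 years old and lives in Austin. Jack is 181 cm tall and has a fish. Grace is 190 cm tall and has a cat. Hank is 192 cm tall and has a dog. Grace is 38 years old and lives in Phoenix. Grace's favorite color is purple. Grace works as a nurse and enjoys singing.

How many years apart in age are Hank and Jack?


49 vs 26, diff = 23

23
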